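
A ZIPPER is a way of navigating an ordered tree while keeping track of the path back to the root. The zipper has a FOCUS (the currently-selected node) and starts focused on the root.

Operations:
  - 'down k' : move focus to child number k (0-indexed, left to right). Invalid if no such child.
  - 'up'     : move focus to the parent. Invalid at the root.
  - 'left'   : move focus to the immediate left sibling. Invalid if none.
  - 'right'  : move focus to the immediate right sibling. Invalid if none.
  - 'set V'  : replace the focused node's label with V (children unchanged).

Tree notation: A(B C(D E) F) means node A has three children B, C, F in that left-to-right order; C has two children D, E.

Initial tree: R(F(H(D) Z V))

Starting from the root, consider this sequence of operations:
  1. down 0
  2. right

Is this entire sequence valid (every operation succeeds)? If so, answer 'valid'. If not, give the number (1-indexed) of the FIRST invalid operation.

Answer: 2

Derivation:
Step 1 (down 0): focus=F path=0 depth=1 children=['H', 'Z', 'V'] left=[] right=[] parent=R
Step 2 (right): INVALID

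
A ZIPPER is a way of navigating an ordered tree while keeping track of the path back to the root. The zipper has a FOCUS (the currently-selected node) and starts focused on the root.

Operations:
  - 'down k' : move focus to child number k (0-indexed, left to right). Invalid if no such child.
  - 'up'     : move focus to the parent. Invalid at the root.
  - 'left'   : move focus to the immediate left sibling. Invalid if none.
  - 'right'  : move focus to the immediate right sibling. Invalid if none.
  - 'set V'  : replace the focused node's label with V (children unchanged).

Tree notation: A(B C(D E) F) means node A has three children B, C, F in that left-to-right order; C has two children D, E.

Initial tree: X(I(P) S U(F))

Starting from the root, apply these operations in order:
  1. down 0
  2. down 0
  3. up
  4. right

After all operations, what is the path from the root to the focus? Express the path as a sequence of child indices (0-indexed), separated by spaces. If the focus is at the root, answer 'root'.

Answer: 1

Derivation:
Step 1 (down 0): focus=I path=0 depth=1 children=['P'] left=[] right=['S', 'U'] parent=X
Step 2 (down 0): focus=P path=0/0 depth=2 children=[] left=[] right=[] parent=I
Step 3 (up): focus=I path=0 depth=1 children=['P'] left=[] right=['S', 'U'] parent=X
Step 4 (right): focus=S path=1 depth=1 children=[] left=['I'] right=['U'] parent=X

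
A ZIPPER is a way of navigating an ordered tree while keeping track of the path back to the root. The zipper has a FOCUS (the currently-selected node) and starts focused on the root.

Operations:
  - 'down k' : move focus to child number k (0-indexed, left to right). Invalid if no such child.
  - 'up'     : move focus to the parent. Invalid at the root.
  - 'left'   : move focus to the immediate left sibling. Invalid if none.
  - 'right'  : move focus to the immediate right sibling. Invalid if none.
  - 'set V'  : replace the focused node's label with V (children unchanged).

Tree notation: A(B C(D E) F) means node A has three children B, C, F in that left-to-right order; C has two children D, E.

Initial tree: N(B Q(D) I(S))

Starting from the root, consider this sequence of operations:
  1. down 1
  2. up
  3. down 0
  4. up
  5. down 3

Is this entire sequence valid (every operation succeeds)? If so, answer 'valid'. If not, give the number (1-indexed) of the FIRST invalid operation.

Step 1 (down 1): focus=Q path=1 depth=1 children=['D'] left=['B'] right=['I'] parent=N
Step 2 (up): focus=N path=root depth=0 children=['B', 'Q', 'I'] (at root)
Step 3 (down 0): focus=B path=0 depth=1 children=[] left=[] right=['Q', 'I'] parent=N
Step 4 (up): focus=N path=root depth=0 children=['B', 'Q', 'I'] (at root)
Step 5 (down 3): INVALID

Answer: 5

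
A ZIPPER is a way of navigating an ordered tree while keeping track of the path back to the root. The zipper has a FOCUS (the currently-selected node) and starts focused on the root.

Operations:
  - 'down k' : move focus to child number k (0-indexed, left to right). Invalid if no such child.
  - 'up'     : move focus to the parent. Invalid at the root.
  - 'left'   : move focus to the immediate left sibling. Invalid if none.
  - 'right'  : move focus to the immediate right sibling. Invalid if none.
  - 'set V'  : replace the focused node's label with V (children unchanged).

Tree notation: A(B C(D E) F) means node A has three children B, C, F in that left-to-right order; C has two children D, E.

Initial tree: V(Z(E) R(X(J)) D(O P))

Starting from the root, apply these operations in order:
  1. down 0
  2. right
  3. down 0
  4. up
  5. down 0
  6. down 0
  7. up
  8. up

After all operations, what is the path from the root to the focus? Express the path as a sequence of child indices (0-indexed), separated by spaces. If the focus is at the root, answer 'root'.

Answer: 1

Derivation:
Step 1 (down 0): focus=Z path=0 depth=1 children=['E'] left=[] right=['R', 'D'] parent=V
Step 2 (right): focus=R path=1 depth=1 children=['X'] left=['Z'] right=['D'] parent=V
Step 3 (down 0): focus=X path=1/0 depth=2 children=['J'] left=[] right=[] parent=R
Step 4 (up): focus=R path=1 depth=1 children=['X'] left=['Z'] right=['D'] parent=V
Step 5 (down 0): focus=X path=1/0 depth=2 children=['J'] left=[] right=[] parent=R
Step 6 (down 0): focus=J path=1/0/0 depth=3 children=[] left=[] right=[] parent=X
Step 7 (up): focus=X path=1/0 depth=2 children=['J'] left=[] right=[] parent=R
Step 8 (up): focus=R path=1 depth=1 children=['X'] left=['Z'] right=['D'] parent=V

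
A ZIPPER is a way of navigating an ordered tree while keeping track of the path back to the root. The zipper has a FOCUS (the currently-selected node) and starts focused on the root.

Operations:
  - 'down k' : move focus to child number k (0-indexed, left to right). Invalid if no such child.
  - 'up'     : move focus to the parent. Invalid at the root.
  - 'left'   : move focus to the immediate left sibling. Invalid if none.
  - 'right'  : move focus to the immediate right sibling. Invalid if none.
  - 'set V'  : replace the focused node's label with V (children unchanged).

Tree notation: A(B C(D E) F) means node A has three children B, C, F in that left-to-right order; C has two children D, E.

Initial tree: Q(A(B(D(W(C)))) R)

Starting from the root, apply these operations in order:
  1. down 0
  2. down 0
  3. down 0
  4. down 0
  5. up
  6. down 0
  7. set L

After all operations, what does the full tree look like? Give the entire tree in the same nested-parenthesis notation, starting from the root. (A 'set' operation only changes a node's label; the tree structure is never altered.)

Step 1 (down 0): focus=A path=0 depth=1 children=['B'] left=[] right=['R'] parent=Q
Step 2 (down 0): focus=B path=0/0 depth=2 children=['D'] left=[] right=[] parent=A
Step 3 (down 0): focus=D path=0/0/0 depth=3 children=['W'] left=[] right=[] parent=B
Step 4 (down 0): focus=W path=0/0/0/0 depth=4 children=['C'] left=[] right=[] parent=D
Step 5 (up): focus=D path=0/0/0 depth=3 children=['W'] left=[] right=[] parent=B
Step 6 (down 0): focus=W path=0/0/0/0 depth=4 children=['C'] left=[] right=[] parent=D
Step 7 (set L): focus=L path=0/0/0/0 depth=4 children=['C'] left=[] right=[] parent=D

Answer: Q(A(B(D(L(C)))) R)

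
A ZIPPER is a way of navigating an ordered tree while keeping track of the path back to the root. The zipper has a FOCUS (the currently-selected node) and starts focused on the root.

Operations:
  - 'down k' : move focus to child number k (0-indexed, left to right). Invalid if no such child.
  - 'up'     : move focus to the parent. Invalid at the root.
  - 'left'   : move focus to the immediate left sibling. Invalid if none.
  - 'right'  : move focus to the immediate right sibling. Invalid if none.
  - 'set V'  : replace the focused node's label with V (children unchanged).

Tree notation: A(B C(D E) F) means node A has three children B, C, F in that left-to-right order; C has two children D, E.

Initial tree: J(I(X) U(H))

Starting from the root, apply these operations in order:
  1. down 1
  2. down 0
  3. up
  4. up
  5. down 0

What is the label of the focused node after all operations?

Step 1 (down 1): focus=U path=1 depth=1 children=['H'] left=['I'] right=[] parent=J
Step 2 (down 0): focus=H path=1/0 depth=2 children=[] left=[] right=[] parent=U
Step 3 (up): focus=U path=1 depth=1 children=['H'] left=['I'] right=[] parent=J
Step 4 (up): focus=J path=root depth=0 children=['I', 'U'] (at root)
Step 5 (down 0): focus=I path=0 depth=1 children=['X'] left=[] right=['U'] parent=J

Answer: I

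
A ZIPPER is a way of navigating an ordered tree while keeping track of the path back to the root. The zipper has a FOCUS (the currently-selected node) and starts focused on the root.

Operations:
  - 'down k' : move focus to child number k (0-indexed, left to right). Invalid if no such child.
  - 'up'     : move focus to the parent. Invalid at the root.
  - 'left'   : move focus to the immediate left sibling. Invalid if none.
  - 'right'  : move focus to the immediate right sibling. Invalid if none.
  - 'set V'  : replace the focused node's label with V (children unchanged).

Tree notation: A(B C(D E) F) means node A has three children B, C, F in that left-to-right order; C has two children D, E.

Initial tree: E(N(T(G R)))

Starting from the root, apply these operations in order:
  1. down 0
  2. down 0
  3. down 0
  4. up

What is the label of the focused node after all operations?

Answer: T

Derivation:
Step 1 (down 0): focus=N path=0 depth=1 children=['T'] left=[] right=[] parent=E
Step 2 (down 0): focus=T path=0/0 depth=2 children=['G', 'R'] left=[] right=[] parent=N
Step 3 (down 0): focus=G path=0/0/0 depth=3 children=[] left=[] right=['R'] parent=T
Step 4 (up): focus=T path=0/0 depth=2 children=['G', 'R'] left=[] right=[] parent=N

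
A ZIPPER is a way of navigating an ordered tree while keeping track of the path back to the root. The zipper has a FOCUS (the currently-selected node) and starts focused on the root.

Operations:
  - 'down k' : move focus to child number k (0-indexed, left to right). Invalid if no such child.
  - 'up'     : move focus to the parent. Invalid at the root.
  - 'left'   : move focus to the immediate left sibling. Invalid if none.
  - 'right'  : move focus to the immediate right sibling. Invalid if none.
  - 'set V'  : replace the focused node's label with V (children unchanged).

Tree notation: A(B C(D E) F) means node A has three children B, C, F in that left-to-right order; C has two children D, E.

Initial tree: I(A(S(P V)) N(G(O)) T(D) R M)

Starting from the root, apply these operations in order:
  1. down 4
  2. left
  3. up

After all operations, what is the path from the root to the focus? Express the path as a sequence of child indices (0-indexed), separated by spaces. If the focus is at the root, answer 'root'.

Answer: root

Derivation:
Step 1 (down 4): focus=M path=4 depth=1 children=[] left=['A', 'N', 'T', 'R'] right=[] parent=I
Step 2 (left): focus=R path=3 depth=1 children=[] left=['A', 'N', 'T'] right=['M'] parent=I
Step 3 (up): focus=I path=root depth=0 children=['A', 'N', 'T', 'R', 'M'] (at root)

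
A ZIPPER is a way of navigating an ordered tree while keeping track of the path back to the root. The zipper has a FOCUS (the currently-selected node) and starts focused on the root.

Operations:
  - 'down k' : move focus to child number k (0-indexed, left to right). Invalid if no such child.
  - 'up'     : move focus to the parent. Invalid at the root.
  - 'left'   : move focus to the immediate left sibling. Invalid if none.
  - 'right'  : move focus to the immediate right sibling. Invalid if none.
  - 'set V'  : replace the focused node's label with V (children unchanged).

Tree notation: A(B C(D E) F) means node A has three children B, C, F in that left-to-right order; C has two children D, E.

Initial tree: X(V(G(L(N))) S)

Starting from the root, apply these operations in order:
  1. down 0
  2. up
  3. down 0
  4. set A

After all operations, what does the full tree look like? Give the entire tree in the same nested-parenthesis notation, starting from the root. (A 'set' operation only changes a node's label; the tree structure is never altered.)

Answer: X(A(G(L(N))) S)

Derivation:
Step 1 (down 0): focus=V path=0 depth=1 children=['G'] left=[] right=['S'] parent=X
Step 2 (up): focus=X path=root depth=0 children=['V', 'S'] (at root)
Step 3 (down 0): focus=V path=0 depth=1 children=['G'] left=[] right=['S'] parent=X
Step 4 (set A): focus=A path=0 depth=1 children=['G'] left=[] right=['S'] parent=X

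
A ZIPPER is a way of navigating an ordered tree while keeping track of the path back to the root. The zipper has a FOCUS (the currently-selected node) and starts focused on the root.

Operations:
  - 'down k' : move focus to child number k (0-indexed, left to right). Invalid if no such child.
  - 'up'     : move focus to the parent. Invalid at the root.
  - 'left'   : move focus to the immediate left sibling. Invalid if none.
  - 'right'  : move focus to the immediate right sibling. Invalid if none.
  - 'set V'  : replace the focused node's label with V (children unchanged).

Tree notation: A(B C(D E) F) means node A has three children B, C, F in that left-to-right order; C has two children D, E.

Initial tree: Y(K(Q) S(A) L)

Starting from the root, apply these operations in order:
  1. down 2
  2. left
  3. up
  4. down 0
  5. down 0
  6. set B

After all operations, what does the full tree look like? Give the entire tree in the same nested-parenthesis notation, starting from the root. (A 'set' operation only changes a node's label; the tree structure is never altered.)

Step 1 (down 2): focus=L path=2 depth=1 children=[] left=['K', 'S'] right=[] parent=Y
Step 2 (left): focus=S path=1 depth=1 children=['A'] left=['K'] right=['L'] parent=Y
Step 3 (up): focus=Y path=root depth=0 children=['K', 'S', 'L'] (at root)
Step 4 (down 0): focus=K path=0 depth=1 children=['Q'] left=[] right=['S', 'L'] parent=Y
Step 5 (down 0): focus=Q path=0/0 depth=2 children=[] left=[] right=[] parent=K
Step 6 (set B): focus=B path=0/0 depth=2 children=[] left=[] right=[] parent=K

Answer: Y(K(B) S(A) L)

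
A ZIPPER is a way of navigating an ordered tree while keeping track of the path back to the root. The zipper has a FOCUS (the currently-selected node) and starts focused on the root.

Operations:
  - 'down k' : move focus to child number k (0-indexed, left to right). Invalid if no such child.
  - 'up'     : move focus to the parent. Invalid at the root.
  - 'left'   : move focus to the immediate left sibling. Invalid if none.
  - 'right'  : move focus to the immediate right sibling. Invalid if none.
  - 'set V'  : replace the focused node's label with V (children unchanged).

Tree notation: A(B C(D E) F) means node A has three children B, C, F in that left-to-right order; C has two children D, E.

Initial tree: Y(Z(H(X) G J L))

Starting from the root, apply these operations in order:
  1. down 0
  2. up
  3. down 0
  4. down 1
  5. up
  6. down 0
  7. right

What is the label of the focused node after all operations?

Answer: G

Derivation:
Step 1 (down 0): focus=Z path=0 depth=1 children=['H', 'G', 'J', 'L'] left=[] right=[] parent=Y
Step 2 (up): focus=Y path=root depth=0 children=['Z'] (at root)
Step 3 (down 0): focus=Z path=0 depth=1 children=['H', 'G', 'J', 'L'] left=[] right=[] parent=Y
Step 4 (down 1): focus=G path=0/1 depth=2 children=[] left=['H'] right=['J', 'L'] parent=Z
Step 5 (up): focus=Z path=0 depth=1 children=['H', 'G', 'J', 'L'] left=[] right=[] parent=Y
Step 6 (down 0): focus=H path=0/0 depth=2 children=['X'] left=[] right=['G', 'J', 'L'] parent=Z
Step 7 (right): focus=G path=0/1 depth=2 children=[] left=['H'] right=['J', 'L'] parent=Z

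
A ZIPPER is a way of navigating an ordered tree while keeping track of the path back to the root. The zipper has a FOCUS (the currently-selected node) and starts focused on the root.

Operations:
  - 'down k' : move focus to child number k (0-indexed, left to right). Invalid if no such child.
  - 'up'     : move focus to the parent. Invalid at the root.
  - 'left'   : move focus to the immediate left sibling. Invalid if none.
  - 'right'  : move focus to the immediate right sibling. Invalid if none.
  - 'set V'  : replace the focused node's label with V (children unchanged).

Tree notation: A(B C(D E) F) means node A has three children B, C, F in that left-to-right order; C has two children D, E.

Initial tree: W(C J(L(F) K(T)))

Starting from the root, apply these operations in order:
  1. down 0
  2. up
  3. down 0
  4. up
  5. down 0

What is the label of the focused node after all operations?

Answer: C

Derivation:
Step 1 (down 0): focus=C path=0 depth=1 children=[] left=[] right=['J'] parent=W
Step 2 (up): focus=W path=root depth=0 children=['C', 'J'] (at root)
Step 3 (down 0): focus=C path=0 depth=1 children=[] left=[] right=['J'] parent=W
Step 4 (up): focus=W path=root depth=0 children=['C', 'J'] (at root)
Step 5 (down 0): focus=C path=0 depth=1 children=[] left=[] right=['J'] parent=W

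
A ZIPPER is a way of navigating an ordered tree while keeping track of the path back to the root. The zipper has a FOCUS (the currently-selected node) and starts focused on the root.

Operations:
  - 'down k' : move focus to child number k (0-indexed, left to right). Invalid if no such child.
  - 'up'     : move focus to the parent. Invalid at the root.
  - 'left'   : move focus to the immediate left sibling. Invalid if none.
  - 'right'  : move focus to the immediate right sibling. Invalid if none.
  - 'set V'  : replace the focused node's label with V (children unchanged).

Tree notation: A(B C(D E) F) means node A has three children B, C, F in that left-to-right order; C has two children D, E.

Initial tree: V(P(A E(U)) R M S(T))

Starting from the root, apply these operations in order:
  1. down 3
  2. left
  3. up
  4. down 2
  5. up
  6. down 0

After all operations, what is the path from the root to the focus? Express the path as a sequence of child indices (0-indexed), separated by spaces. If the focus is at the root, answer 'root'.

Step 1 (down 3): focus=S path=3 depth=1 children=['T'] left=['P', 'R', 'M'] right=[] parent=V
Step 2 (left): focus=M path=2 depth=1 children=[] left=['P', 'R'] right=['S'] parent=V
Step 3 (up): focus=V path=root depth=0 children=['P', 'R', 'M', 'S'] (at root)
Step 4 (down 2): focus=M path=2 depth=1 children=[] left=['P', 'R'] right=['S'] parent=V
Step 5 (up): focus=V path=root depth=0 children=['P', 'R', 'M', 'S'] (at root)
Step 6 (down 0): focus=P path=0 depth=1 children=['A', 'E'] left=[] right=['R', 'M', 'S'] parent=V

Answer: 0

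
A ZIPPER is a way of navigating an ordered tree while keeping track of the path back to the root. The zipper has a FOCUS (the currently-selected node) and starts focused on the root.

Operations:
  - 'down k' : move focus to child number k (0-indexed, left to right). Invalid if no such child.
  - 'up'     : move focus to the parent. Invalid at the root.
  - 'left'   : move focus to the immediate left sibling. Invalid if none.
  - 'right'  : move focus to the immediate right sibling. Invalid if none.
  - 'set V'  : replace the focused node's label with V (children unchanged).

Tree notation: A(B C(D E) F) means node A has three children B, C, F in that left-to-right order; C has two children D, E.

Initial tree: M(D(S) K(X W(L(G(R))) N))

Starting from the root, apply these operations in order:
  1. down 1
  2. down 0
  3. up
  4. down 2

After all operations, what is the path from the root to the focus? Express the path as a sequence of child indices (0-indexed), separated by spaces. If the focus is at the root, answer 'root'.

Step 1 (down 1): focus=K path=1 depth=1 children=['X', 'W', 'N'] left=['D'] right=[] parent=M
Step 2 (down 0): focus=X path=1/0 depth=2 children=[] left=[] right=['W', 'N'] parent=K
Step 3 (up): focus=K path=1 depth=1 children=['X', 'W', 'N'] left=['D'] right=[] parent=M
Step 4 (down 2): focus=N path=1/2 depth=2 children=[] left=['X', 'W'] right=[] parent=K

Answer: 1 2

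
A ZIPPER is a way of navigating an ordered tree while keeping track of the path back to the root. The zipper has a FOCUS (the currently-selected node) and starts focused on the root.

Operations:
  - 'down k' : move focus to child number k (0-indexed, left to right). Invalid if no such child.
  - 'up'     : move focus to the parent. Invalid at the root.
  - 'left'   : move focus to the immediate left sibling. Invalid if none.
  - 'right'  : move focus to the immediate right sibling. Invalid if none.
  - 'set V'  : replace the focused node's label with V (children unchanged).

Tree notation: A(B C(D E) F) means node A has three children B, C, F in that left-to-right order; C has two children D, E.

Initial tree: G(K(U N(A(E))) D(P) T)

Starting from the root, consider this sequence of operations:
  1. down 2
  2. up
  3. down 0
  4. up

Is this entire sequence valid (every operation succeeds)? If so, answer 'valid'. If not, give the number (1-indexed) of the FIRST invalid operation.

Answer: valid

Derivation:
Step 1 (down 2): focus=T path=2 depth=1 children=[] left=['K', 'D'] right=[] parent=G
Step 2 (up): focus=G path=root depth=0 children=['K', 'D', 'T'] (at root)
Step 3 (down 0): focus=K path=0 depth=1 children=['U', 'N'] left=[] right=['D', 'T'] parent=G
Step 4 (up): focus=G path=root depth=0 children=['K', 'D', 'T'] (at root)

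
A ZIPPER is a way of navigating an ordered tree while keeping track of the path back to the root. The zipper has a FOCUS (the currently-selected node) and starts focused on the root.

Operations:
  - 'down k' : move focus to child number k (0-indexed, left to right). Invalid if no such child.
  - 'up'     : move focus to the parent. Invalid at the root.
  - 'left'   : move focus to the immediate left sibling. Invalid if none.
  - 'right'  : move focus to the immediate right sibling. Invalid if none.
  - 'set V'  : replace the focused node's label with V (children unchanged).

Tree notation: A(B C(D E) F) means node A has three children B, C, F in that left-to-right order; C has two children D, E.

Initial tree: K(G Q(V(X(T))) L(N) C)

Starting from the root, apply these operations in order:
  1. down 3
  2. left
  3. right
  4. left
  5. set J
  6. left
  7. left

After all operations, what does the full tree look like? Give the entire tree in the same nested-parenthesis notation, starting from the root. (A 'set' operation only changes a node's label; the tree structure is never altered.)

Answer: K(G Q(V(X(T))) J(N) C)

Derivation:
Step 1 (down 3): focus=C path=3 depth=1 children=[] left=['G', 'Q', 'L'] right=[] parent=K
Step 2 (left): focus=L path=2 depth=1 children=['N'] left=['G', 'Q'] right=['C'] parent=K
Step 3 (right): focus=C path=3 depth=1 children=[] left=['G', 'Q', 'L'] right=[] parent=K
Step 4 (left): focus=L path=2 depth=1 children=['N'] left=['G', 'Q'] right=['C'] parent=K
Step 5 (set J): focus=J path=2 depth=1 children=['N'] left=['G', 'Q'] right=['C'] parent=K
Step 6 (left): focus=Q path=1 depth=1 children=['V'] left=['G'] right=['J', 'C'] parent=K
Step 7 (left): focus=G path=0 depth=1 children=[] left=[] right=['Q', 'J', 'C'] parent=K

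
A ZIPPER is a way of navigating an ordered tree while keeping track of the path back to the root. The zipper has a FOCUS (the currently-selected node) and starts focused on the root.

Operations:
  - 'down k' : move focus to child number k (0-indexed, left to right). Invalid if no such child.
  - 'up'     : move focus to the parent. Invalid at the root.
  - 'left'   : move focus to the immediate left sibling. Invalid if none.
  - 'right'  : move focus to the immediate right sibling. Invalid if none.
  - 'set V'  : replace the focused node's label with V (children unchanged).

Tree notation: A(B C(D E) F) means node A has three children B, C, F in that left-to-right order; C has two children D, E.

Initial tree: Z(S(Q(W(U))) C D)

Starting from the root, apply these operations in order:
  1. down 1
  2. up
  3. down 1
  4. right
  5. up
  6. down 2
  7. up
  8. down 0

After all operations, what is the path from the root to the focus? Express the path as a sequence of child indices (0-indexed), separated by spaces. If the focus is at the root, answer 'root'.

Step 1 (down 1): focus=C path=1 depth=1 children=[] left=['S'] right=['D'] parent=Z
Step 2 (up): focus=Z path=root depth=0 children=['S', 'C', 'D'] (at root)
Step 3 (down 1): focus=C path=1 depth=1 children=[] left=['S'] right=['D'] parent=Z
Step 4 (right): focus=D path=2 depth=1 children=[] left=['S', 'C'] right=[] parent=Z
Step 5 (up): focus=Z path=root depth=0 children=['S', 'C', 'D'] (at root)
Step 6 (down 2): focus=D path=2 depth=1 children=[] left=['S', 'C'] right=[] parent=Z
Step 7 (up): focus=Z path=root depth=0 children=['S', 'C', 'D'] (at root)
Step 8 (down 0): focus=S path=0 depth=1 children=['Q'] left=[] right=['C', 'D'] parent=Z

Answer: 0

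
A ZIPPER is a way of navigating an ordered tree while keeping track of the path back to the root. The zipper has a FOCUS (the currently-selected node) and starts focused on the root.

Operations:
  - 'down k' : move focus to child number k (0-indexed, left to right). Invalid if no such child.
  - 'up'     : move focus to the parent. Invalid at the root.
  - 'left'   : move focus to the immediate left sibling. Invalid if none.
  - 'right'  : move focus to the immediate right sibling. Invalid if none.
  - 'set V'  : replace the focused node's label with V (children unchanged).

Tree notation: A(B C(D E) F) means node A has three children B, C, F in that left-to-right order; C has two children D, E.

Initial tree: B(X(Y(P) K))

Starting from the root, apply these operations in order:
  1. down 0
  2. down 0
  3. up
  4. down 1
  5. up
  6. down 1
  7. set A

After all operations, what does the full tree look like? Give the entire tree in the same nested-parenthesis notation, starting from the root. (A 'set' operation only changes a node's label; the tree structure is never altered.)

Step 1 (down 0): focus=X path=0 depth=1 children=['Y', 'K'] left=[] right=[] parent=B
Step 2 (down 0): focus=Y path=0/0 depth=2 children=['P'] left=[] right=['K'] parent=X
Step 3 (up): focus=X path=0 depth=1 children=['Y', 'K'] left=[] right=[] parent=B
Step 4 (down 1): focus=K path=0/1 depth=2 children=[] left=['Y'] right=[] parent=X
Step 5 (up): focus=X path=0 depth=1 children=['Y', 'K'] left=[] right=[] parent=B
Step 6 (down 1): focus=K path=0/1 depth=2 children=[] left=['Y'] right=[] parent=X
Step 7 (set A): focus=A path=0/1 depth=2 children=[] left=['Y'] right=[] parent=X

Answer: B(X(Y(P) A))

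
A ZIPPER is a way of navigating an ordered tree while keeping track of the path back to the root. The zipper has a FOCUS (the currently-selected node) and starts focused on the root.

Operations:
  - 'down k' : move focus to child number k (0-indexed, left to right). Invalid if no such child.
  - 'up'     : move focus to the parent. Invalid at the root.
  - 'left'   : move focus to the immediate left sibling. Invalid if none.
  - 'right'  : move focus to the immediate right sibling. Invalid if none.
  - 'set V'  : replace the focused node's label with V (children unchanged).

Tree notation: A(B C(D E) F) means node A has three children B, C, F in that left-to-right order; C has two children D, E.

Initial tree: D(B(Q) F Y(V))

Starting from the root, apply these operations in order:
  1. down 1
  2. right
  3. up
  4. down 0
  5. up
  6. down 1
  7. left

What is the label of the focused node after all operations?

Answer: B

Derivation:
Step 1 (down 1): focus=F path=1 depth=1 children=[] left=['B'] right=['Y'] parent=D
Step 2 (right): focus=Y path=2 depth=1 children=['V'] left=['B', 'F'] right=[] parent=D
Step 3 (up): focus=D path=root depth=0 children=['B', 'F', 'Y'] (at root)
Step 4 (down 0): focus=B path=0 depth=1 children=['Q'] left=[] right=['F', 'Y'] parent=D
Step 5 (up): focus=D path=root depth=0 children=['B', 'F', 'Y'] (at root)
Step 6 (down 1): focus=F path=1 depth=1 children=[] left=['B'] right=['Y'] parent=D
Step 7 (left): focus=B path=0 depth=1 children=['Q'] left=[] right=['F', 'Y'] parent=D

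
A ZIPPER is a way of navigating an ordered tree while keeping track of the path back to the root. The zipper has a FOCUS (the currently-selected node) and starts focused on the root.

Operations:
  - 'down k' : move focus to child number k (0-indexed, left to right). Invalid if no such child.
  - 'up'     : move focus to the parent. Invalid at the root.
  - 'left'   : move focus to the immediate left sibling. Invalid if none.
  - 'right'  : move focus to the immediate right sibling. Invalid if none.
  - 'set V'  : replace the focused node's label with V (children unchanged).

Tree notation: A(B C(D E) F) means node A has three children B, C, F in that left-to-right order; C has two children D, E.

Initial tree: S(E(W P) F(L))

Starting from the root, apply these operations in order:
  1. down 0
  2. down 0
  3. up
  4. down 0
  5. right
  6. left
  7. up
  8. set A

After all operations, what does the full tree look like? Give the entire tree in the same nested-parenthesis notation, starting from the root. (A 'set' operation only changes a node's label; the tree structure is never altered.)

Step 1 (down 0): focus=E path=0 depth=1 children=['W', 'P'] left=[] right=['F'] parent=S
Step 2 (down 0): focus=W path=0/0 depth=2 children=[] left=[] right=['P'] parent=E
Step 3 (up): focus=E path=0 depth=1 children=['W', 'P'] left=[] right=['F'] parent=S
Step 4 (down 0): focus=W path=0/0 depth=2 children=[] left=[] right=['P'] parent=E
Step 5 (right): focus=P path=0/1 depth=2 children=[] left=['W'] right=[] parent=E
Step 6 (left): focus=W path=0/0 depth=2 children=[] left=[] right=['P'] parent=E
Step 7 (up): focus=E path=0 depth=1 children=['W', 'P'] left=[] right=['F'] parent=S
Step 8 (set A): focus=A path=0 depth=1 children=['W', 'P'] left=[] right=['F'] parent=S

Answer: S(A(W P) F(L))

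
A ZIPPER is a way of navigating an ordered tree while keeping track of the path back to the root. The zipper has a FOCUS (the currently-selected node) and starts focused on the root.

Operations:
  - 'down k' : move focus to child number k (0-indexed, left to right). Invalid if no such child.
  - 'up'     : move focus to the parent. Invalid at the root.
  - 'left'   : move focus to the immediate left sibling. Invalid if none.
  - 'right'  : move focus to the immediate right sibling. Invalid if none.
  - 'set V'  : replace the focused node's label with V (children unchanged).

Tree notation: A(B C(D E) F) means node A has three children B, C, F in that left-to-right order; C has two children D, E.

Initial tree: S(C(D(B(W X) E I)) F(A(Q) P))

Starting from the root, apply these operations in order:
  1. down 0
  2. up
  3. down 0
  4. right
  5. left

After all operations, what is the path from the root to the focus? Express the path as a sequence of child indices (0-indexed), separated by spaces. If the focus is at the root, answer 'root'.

Answer: 0

Derivation:
Step 1 (down 0): focus=C path=0 depth=1 children=['D'] left=[] right=['F'] parent=S
Step 2 (up): focus=S path=root depth=0 children=['C', 'F'] (at root)
Step 3 (down 0): focus=C path=0 depth=1 children=['D'] left=[] right=['F'] parent=S
Step 4 (right): focus=F path=1 depth=1 children=['A', 'P'] left=['C'] right=[] parent=S
Step 5 (left): focus=C path=0 depth=1 children=['D'] left=[] right=['F'] parent=S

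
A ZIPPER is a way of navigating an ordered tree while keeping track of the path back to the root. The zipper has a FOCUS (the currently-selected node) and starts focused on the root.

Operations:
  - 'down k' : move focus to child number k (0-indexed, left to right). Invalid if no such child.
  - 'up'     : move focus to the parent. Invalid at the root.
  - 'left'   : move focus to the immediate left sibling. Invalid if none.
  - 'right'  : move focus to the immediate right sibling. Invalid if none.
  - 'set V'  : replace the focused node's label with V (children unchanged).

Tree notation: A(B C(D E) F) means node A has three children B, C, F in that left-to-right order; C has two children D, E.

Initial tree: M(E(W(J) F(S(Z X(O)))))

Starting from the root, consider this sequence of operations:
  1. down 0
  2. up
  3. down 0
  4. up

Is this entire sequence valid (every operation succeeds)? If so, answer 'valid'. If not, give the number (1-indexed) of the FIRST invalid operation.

Answer: valid

Derivation:
Step 1 (down 0): focus=E path=0 depth=1 children=['W', 'F'] left=[] right=[] parent=M
Step 2 (up): focus=M path=root depth=0 children=['E'] (at root)
Step 3 (down 0): focus=E path=0 depth=1 children=['W', 'F'] left=[] right=[] parent=M
Step 4 (up): focus=M path=root depth=0 children=['E'] (at root)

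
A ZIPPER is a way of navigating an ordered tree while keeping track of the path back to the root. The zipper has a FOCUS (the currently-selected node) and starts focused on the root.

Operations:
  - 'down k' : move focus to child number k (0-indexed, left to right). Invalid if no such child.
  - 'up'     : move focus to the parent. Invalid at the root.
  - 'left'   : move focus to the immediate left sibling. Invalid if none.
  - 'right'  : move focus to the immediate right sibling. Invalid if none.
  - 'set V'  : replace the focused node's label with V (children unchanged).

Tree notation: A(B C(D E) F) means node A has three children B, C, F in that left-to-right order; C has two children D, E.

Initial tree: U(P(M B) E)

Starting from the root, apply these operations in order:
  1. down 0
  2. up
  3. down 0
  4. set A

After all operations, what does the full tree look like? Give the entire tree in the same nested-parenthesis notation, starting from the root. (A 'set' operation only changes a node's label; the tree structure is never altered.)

Step 1 (down 0): focus=P path=0 depth=1 children=['M', 'B'] left=[] right=['E'] parent=U
Step 2 (up): focus=U path=root depth=0 children=['P', 'E'] (at root)
Step 3 (down 0): focus=P path=0 depth=1 children=['M', 'B'] left=[] right=['E'] parent=U
Step 4 (set A): focus=A path=0 depth=1 children=['M', 'B'] left=[] right=['E'] parent=U

Answer: U(A(M B) E)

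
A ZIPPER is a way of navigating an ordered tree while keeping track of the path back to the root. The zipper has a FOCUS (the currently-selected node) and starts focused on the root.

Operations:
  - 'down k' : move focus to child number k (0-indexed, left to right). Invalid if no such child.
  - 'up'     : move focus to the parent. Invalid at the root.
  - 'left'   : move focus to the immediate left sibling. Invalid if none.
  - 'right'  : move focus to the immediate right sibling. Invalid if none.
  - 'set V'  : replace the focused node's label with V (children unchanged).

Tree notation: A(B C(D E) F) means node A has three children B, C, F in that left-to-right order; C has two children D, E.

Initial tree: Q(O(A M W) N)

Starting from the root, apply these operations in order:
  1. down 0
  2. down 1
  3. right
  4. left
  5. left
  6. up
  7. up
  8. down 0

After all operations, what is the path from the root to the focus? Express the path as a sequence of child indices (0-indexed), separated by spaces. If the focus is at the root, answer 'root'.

Answer: 0

Derivation:
Step 1 (down 0): focus=O path=0 depth=1 children=['A', 'M', 'W'] left=[] right=['N'] parent=Q
Step 2 (down 1): focus=M path=0/1 depth=2 children=[] left=['A'] right=['W'] parent=O
Step 3 (right): focus=W path=0/2 depth=2 children=[] left=['A', 'M'] right=[] parent=O
Step 4 (left): focus=M path=0/1 depth=2 children=[] left=['A'] right=['W'] parent=O
Step 5 (left): focus=A path=0/0 depth=2 children=[] left=[] right=['M', 'W'] parent=O
Step 6 (up): focus=O path=0 depth=1 children=['A', 'M', 'W'] left=[] right=['N'] parent=Q
Step 7 (up): focus=Q path=root depth=0 children=['O', 'N'] (at root)
Step 8 (down 0): focus=O path=0 depth=1 children=['A', 'M', 'W'] left=[] right=['N'] parent=Q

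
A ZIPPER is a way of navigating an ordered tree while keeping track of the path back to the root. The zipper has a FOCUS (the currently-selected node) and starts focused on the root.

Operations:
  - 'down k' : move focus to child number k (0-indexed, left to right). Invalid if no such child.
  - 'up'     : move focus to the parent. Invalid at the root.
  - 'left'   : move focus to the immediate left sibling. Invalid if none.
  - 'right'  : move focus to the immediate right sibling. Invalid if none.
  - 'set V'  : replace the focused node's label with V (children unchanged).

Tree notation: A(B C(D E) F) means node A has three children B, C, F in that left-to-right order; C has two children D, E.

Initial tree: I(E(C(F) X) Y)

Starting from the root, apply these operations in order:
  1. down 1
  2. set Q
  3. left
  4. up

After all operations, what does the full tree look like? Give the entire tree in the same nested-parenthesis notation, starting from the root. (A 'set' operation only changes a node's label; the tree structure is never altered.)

Answer: I(E(C(F) X) Q)

Derivation:
Step 1 (down 1): focus=Y path=1 depth=1 children=[] left=['E'] right=[] parent=I
Step 2 (set Q): focus=Q path=1 depth=1 children=[] left=['E'] right=[] parent=I
Step 3 (left): focus=E path=0 depth=1 children=['C', 'X'] left=[] right=['Q'] parent=I
Step 4 (up): focus=I path=root depth=0 children=['E', 'Q'] (at root)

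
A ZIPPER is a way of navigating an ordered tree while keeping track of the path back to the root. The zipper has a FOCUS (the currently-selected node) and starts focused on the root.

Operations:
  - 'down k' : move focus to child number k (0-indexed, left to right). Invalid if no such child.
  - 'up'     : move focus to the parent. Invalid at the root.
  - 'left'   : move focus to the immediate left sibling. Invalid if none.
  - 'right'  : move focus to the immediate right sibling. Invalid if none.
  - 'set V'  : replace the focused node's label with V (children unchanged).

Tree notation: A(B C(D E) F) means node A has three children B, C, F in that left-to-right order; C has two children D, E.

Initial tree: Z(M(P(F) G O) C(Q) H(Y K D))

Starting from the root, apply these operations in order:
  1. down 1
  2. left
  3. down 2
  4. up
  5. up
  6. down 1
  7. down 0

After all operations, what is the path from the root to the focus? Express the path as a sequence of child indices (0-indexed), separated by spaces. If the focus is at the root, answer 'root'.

Step 1 (down 1): focus=C path=1 depth=1 children=['Q'] left=['M'] right=['H'] parent=Z
Step 2 (left): focus=M path=0 depth=1 children=['P', 'G', 'O'] left=[] right=['C', 'H'] parent=Z
Step 3 (down 2): focus=O path=0/2 depth=2 children=[] left=['P', 'G'] right=[] parent=M
Step 4 (up): focus=M path=0 depth=1 children=['P', 'G', 'O'] left=[] right=['C', 'H'] parent=Z
Step 5 (up): focus=Z path=root depth=0 children=['M', 'C', 'H'] (at root)
Step 6 (down 1): focus=C path=1 depth=1 children=['Q'] left=['M'] right=['H'] parent=Z
Step 7 (down 0): focus=Q path=1/0 depth=2 children=[] left=[] right=[] parent=C

Answer: 1 0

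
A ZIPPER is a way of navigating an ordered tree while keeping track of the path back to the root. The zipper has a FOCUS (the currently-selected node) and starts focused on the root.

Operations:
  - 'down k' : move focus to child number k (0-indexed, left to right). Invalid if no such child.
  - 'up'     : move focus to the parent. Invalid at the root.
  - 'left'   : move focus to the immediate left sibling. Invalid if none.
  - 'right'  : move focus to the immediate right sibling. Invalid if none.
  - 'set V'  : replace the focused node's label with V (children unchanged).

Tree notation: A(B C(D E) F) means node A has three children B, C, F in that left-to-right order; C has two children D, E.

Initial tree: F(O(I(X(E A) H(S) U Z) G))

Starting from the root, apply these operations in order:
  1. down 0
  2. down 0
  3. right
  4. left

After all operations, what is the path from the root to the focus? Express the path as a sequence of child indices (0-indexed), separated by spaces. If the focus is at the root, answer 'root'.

Step 1 (down 0): focus=O path=0 depth=1 children=['I', 'G'] left=[] right=[] parent=F
Step 2 (down 0): focus=I path=0/0 depth=2 children=['X', 'H', 'U', 'Z'] left=[] right=['G'] parent=O
Step 3 (right): focus=G path=0/1 depth=2 children=[] left=['I'] right=[] parent=O
Step 4 (left): focus=I path=0/0 depth=2 children=['X', 'H', 'U', 'Z'] left=[] right=['G'] parent=O

Answer: 0 0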